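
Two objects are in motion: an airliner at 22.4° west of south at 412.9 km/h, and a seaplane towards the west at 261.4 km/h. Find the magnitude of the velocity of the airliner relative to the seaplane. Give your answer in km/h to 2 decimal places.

395.67 km/h

Taking east as x and north as y: airliner velocity = (-157.344, -381.745) km/h; seaplane velocity = (-261.400, 0.000) km/h.
Velocity of airliner relative to seaplane = (-157.344, -381.745) − (-261.400, 0.000) = (104.056, -381.745) km/h.
Magnitude = |(104.056, -381.745)| = 395.673 km/h.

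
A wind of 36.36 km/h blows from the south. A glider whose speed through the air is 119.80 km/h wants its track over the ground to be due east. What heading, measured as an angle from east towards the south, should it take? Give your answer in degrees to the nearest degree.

The wind pushes perpendicular to the desired track; the heading must have a component into the wind equal to 36.36 km/h: 119.80 sin θ = 36.36.
sin θ = 0.3035, so θ = 17.668°.

18°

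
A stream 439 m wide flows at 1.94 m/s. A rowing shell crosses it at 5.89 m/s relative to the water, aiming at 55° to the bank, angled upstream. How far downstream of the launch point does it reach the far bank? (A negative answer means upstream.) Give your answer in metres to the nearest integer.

-131 m

Perpendicular speed = 4.825 m/s; crossing time = 439 / 4.825 = 90.988 s.
Net downstream speed = -1.438 m/s.
Drift = -1.438 × 90.988 = -130.874 m (upstream).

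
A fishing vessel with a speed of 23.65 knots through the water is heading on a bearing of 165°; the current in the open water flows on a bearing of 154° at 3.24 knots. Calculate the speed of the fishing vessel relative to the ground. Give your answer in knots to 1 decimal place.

Taking east as x and north as y: velocity relative to the water = (6.121, -22.844) knots; the water relative to ground = (1.420, -2.912) knots.
Velocity relative to ground = (6.121, -22.844) + (1.420, -2.912) = (7.541, -25.756) knots.
Speed = |(7.541, -25.756)| = 26.838 knots.

26.8 knots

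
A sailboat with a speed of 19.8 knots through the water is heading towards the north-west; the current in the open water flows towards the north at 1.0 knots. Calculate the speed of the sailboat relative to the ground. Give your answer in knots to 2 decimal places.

20.52 knots

Taking east as x and north as y: velocity relative to the water = (-14.001, 14.001) knots; the water relative to ground = (0.000, 1.000) knots.
Velocity relative to ground = (-14.001, 14.001) + (0.000, 1.000) = (-14.001, 15.001) knots.
Speed = |(-14.001, 15.001)| = 20.519 knots.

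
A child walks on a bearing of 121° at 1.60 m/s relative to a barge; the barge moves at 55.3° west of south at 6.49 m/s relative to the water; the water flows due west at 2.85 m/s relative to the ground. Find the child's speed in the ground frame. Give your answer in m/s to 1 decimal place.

In east/north components (m/s): child relative to barge = (1.371, -0.824); barge relative to water = (-5.336, -3.695); water relative to ground = (-2.850, 0.000).
Sum = (-6.814, -4.519) m/s.
Speed = |(-6.814, -4.519)| = 8.176 m/s.

8.2 m/s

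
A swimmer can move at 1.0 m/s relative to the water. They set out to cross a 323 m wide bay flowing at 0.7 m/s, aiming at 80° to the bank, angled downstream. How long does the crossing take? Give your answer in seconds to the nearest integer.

The component of the swimmer's velocity perpendicular to the bank is 1.0 × sin 80° = 0.985 m/s.
Only the cross-stream component determines the crossing time; the current contributes nothing perpendicular to the bank.
Time = 323 / 0.985 = 327.983 s.

328 s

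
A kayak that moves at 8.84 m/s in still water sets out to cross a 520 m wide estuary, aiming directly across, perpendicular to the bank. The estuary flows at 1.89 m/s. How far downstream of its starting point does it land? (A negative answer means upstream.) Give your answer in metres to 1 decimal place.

111.2 m

Perpendicular speed = 8.840 m/s; crossing time = 520 / 8.840 = 58.824 s.
Net downstream speed = 1.890 m/s.
Drift = 1.890 × 58.824 = 111.176 m (downstream).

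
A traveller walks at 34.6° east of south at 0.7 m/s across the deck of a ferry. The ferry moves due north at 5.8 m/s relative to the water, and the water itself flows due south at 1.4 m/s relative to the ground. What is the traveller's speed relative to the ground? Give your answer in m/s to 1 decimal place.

In east/north components (m/s): traveller relative to ferry = (0.397, -0.576); ferry relative to water = (0.000, 5.800); water relative to ground = (0.000, -1.400).
Sum = (0.397, 3.824) m/s.
Speed = |(0.397, 3.824)| = 3.844 m/s.

3.8 m/s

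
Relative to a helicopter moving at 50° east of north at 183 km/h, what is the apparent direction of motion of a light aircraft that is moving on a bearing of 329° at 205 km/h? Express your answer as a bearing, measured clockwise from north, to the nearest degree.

283°

Taking east as x and north as y: light aircraft velocity = (-105.583, 175.719) km/h; helicopter velocity = (140.186, 117.630) km/h.
Velocity of light aircraft relative to helicopter = (-105.583, 175.719) − (140.186, 117.630) = (-245.769, 58.089) km/h.
Bearing = atan2(-245.77, 58.09) = 283.30° clockwise from north.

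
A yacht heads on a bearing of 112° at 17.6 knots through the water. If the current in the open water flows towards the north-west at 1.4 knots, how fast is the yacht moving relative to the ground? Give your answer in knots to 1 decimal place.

Taking east as x and north as y: velocity relative to the water = (16.318, -6.593) knots; the water relative to ground = (-0.990, 0.990) knots.
Velocity relative to ground = (16.318, -6.593) + (-0.990, 0.990) = (15.328, -5.603) knots.
Speed = |(15.328, -5.603)| = 16.320 knots.

16.3 knots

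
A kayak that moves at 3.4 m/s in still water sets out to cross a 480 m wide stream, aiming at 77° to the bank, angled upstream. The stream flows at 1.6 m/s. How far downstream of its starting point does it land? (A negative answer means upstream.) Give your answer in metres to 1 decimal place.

Perpendicular speed = 3.313 m/s; crossing time = 480 / 3.313 = 144.890 s.
Net downstream speed = 0.835 m/s.
Drift = 0.835 × 144.890 = 121.007 m (downstream).

121.0 m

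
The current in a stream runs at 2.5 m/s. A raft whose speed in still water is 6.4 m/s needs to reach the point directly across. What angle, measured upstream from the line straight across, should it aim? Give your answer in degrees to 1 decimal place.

23.0°

To cancel the current, the upstream component of the raft's velocity must equal the flow: 6.4 sin θ = 2.5.
sin θ = 2.5 / 6.4 = 0.3906.
θ = arcsin(0.3906) = 22.993°.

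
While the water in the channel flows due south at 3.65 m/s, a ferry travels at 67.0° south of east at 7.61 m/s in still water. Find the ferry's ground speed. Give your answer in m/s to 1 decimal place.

11.1 m/s

Taking east as x and north as y: velocity relative to the water = (2.973, -7.005) m/s; the water relative to ground = (0.000, -3.650) m/s.
Velocity relative to ground = (2.973, -7.005) + (0.000, -3.650) = (2.973, -10.655) m/s.
Speed = |(2.973, -10.655)| = 11.062 m/s.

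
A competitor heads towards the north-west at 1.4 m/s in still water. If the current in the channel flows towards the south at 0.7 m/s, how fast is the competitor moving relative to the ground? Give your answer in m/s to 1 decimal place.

1.0 m/s

Taking east as x and north as y: velocity relative to the water = (-0.990, 0.990) m/s; the water relative to ground = (0.000, -0.700) m/s.
Velocity relative to ground = (-0.990, 0.990) + (0.000, -0.700) = (-0.990, 0.290) m/s.
Speed = |(-0.990, 0.290)| = 1.032 m/s.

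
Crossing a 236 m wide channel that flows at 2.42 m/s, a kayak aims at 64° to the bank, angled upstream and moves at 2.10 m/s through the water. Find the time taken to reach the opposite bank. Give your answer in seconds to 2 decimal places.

The component of the kayak's velocity perpendicular to the bank is 2.10 × sin 64° = 1.887 m/s.
The flow acts along the bank and has no component across it.
Time = 236 / 1.887 = 125.035 s.

125.04 s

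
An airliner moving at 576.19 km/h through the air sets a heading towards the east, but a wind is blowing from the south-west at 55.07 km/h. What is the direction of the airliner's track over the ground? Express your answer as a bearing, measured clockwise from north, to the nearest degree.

Taking east as x and north as y: velocity relative to the air = (576.190, 0.000) km/h; the air relative to ground = (38.940, 38.940) km/h.
Velocity relative to ground = (576.190, 0.000) + (38.940, 38.940) = (615.130, 38.940) km/h.
Bearing = atan2(615.13, 38.94) = 86.38° clockwise from north.

086°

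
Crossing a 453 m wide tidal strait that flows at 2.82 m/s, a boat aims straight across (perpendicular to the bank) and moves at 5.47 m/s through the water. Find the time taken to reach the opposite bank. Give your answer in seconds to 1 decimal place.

82.8 s

The component of the boat's velocity perpendicular to the bank is 5.47 m/s.
The current is parallel to the bank, so it does not affect the crossing time.
Time = 453 / 5.470 = 82.815 s.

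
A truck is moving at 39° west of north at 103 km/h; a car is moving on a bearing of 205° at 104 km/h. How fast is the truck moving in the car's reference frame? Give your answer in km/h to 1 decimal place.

175.5 km/h

Taking east as x and north as y: truck velocity = (-64.820, 80.046) km/h; car velocity = (-43.952, -94.256) km/h.
Velocity of truck relative to car = (-64.820, 80.046) − (-43.952, -94.256) = (-20.868, 174.302) km/h.
Magnitude = |(-20.868, 174.302)| = 175.547 km/h.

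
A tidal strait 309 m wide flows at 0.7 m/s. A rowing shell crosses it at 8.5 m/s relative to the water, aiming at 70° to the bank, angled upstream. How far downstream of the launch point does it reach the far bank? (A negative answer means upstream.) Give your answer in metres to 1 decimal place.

-85.4 m

Perpendicular speed = 7.987 m/s; crossing time = 309 / 7.987 = 38.686 s.
Net downstream speed = -2.207 m/s.
Drift = -2.207 × 38.686 = -85.387 m (upstream).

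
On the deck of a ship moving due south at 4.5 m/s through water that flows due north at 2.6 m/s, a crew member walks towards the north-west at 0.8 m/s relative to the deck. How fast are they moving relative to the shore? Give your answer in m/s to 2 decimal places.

In east/north components (m/s): crew member relative to ship = (-0.566, 0.566); ship relative to water = (0.000, -4.500); water relative to ground = (0.000, 2.600).
Sum = (-0.566, -1.334) m/s.
Speed = |(-0.566, -1.334)| = 1.449 m/s.

1.45 m/s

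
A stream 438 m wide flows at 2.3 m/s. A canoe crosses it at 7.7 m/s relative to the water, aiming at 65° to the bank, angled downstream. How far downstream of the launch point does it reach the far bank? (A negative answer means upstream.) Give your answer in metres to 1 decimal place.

Perpendicular speed = 6.979 m/s; crossing time = 438 / 6.979 = 62.764 s.
Net downstream speed = 5.554 m/s.
Drift = 5.554 × 62.764 = 348.599 m (downstream).

348.6 m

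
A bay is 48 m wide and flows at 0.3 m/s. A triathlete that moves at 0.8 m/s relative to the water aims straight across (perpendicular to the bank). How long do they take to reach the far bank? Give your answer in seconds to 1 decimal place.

60.0 s

The component of the triathlete's velocity perpendicular to the bank is 0.8 m/s.
The flow acts along the bank and has no component across it.
Time = 48 / 0.800 = 60.000 s.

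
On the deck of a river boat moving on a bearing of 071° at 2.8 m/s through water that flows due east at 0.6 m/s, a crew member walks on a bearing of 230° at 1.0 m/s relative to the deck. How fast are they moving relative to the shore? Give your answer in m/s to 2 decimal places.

2.50 m/s

In east/north components (m/s): crew member relative to river boat = (-0.766, -0.643); river boat relative to water = (2.647, 0.912); water relative to ground = (0.600, 0.000).
Sum = (2.481, 0.269) m/s.
Speed = |(2.481, 0.269)| = 2.496 m/s.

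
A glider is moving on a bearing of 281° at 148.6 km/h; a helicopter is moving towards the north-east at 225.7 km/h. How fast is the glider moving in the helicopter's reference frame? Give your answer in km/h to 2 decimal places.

332.46 km/h

Taking east as x and north as y: glider velocity = (-145.870, 28.354) km/h; helicopter velocity = (159.594, 159.594) km/h.
Velocity of glider relative to helicopter = (-145.870, 28.354) − (159.594, 159.594) = (-305.464, -131.240) km/h.
Magnitude = |(-305.464, -131.240)| = 332.464 km/h.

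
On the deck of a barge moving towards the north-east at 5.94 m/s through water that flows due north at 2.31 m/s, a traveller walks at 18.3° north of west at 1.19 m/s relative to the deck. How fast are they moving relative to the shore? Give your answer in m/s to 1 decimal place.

In east/north components (m/s): traveller relative to barge = (-1.130, 0.374); barge relative to water = (4.200, 4.200); water relative to ground = (0.000, 2.310).
Sum = (3.070, 6.884) m/s.
Speed = |(3.070, 6.884)| = 7.538 m/s.

7.5 m/s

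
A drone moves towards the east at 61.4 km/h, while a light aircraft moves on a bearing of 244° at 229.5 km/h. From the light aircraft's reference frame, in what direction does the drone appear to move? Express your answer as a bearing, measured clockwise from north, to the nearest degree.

Taking east as x and north as y: drone velocity = (61.400, 0.000) km/h; light aircraft velocity = (-206.273, -100.606) km/h.
Velocity of drone relative to light aircraft = (61.400, 0.000) − (-206.273, -100.606) = (267.673, 100.606) km/h.
Bearing = atan2(267.67, 100.61) = 69.40° clockwise from north.

069°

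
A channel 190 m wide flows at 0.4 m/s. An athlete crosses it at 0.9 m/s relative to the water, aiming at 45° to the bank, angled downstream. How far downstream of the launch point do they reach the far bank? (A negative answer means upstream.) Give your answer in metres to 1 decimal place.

Perpendicular speed = 0.636 m/s; crossing time = 190 / 0.636 = 298.556 s.
Net downstream speed = 1.036 m/s.
Drift = 1.036 × 298.556 = 309.422 m (downstream).

309.4 m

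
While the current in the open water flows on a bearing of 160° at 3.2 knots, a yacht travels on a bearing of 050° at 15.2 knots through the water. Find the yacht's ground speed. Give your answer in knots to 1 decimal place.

14.4 knots

Taking east as x and north as y: velocity relative to the water = (11.644, 9.770) knots; the water relative to ground = (1.094, -3.007) knots.
Velocity relative to ground = (11.644, 9.770) + (1.094, -3.007) = (12.738, 6.763) knots.
Speed = |(12.738, 6.763)| = 14.422 knots.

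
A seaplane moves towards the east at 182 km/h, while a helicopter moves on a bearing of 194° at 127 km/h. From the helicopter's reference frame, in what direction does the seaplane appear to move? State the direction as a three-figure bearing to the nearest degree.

060°

Taking east as x and north as y: seaplane velocity = (182.000, 0.000) km/h; helicopter velocity = (-30.724, -123.228) km/h.
Velocity of seaplane relative to helicopter = (182.000, 0.000) − (-30.724, -123.228) = (212.724, 123.228) km/h.
Bearing = atan2(212.72, 123.23) = 59.92° clockwise from north.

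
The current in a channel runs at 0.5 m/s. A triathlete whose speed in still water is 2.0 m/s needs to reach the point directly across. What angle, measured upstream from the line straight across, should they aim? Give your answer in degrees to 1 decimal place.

To cancel the current, the upstream component of the triathlete's velocity must equal the flow: 2.0 sin θ = 0.5.
sin θ = 0.5 / 2.0 = 0.2500.
θ = arcsin(0.2500) = 14.478°.

14.5°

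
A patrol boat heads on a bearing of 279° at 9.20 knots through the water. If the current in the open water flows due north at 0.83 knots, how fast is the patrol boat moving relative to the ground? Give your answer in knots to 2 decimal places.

Taking east as x and north as y: velocity relative to the water = (-9.087, 1.439) knots; the water relative to ground = (0.000, 0.830) knots.
Velocity relative to ground = (-9.087, 1.439) + (0.000, 0.830) = (-9.087, 2.269) knots.
Speed = |(-9.087, 2.269)| = 9.366 knots.

9.37 knots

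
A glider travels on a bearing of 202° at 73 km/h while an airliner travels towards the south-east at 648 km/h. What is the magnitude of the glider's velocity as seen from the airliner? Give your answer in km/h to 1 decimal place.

623.1 km/h

Taking east as x and north as y: glider velocity = (-27.346, -67.684) km/h; airliner velocity = (458.205, -458.205) km/h.
Velocity of glider relative to airliner = (-27.346, -67.684) − (458.205, -458.205) = (-485.551, 390.521) km/h.
Magnitude = |(-485.551, 390.521)| = 623.111 km/h.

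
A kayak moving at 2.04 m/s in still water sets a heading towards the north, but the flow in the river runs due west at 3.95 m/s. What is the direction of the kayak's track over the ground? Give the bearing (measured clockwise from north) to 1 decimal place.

Taking east as x and north as y: velocity relative to the water = (0.000, 2.040) m/s; the water relative to ground = (-3.950, 0.000) m/s.
Velocity relative to ground = (0.000, 2.040) + (-3.950, 0.000) = (-3.950, 2.040) m/s.
Bearing = atan2(-3.95, 2.04) = 297.31° clockwise from north.

297.3°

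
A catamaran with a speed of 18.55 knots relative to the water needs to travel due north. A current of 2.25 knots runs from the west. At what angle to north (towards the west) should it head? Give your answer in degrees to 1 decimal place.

7.0°

The current pushes perpendicular to the desired track; the heading must have a component into the current equal to 2.25 knots: 18.55 sin θ = 2.25.
sin θ = 0.1213, so θ = 6.967°.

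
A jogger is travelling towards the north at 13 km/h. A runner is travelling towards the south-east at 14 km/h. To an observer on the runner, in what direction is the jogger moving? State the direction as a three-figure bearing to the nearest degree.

Taking east as x and north as y: jogger velocity = (0.000, 13.000) km/h; runner velocity = (9.899, -9.899) km/h.
Velocity of jogger relative to runner = (0.000, 13.000) − (9.899, -9.899) = (-9.899, 22.899) km/h.
Bearing = atan2(-9.90, 22.90) = 336.62° clockwise from north.

337°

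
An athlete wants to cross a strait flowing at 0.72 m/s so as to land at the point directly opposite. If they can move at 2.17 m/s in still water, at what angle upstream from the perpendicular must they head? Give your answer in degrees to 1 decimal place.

To cancel the current, the upstream component of the athlete's velocity must equal the flow: 2.17 sin θ = 0.72.
sin θ = 0.72 / 2.17 = 0.3318.
θ = arcsin(0.3318) = 19.378°.

19.4°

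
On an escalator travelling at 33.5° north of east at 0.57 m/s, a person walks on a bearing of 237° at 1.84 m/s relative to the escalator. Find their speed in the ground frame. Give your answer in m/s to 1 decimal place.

1.3 m/s

Taking east as x and north as y: escalator velocity = (0.475, 0.315) m/s; person velocity relative to escalator = (-1.543, -1.002) m/s.
Velocity relative to ground = (0.475, 0.315) + (-1.543, -1.002) = (-1.068, -0.688) m/s.
Speed = |(-1.068, -0.688)| = 1.270 m/s.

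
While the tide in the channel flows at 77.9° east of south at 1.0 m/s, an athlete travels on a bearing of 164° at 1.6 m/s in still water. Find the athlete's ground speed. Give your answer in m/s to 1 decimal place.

Taking east as x and north as y: velocity relative to the water = (0.441, -1.538) m/s; the water relative to ground = (0.978, -0.210) m/s.
Velocity relative to ground = (0.441, -1.538) + (0.978, -0.210) = (1.419, -1.748) m/s.
Speed = |(1.419, -1.748)| = 2.251 m/s.

2.3 m/s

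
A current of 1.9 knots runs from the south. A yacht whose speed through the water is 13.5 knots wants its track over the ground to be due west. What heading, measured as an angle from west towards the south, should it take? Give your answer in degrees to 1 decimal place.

The current pushes perpendicular to the desired track; the heading must have a component into the current equal to 1.9 knots: 13.5 sin θ = 1.9.
sin θ = 0.1407, so θ = 8.091°.

8.1°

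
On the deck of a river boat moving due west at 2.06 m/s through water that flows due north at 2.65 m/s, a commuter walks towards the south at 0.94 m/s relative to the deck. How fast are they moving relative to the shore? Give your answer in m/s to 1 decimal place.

2.7 m/s

In east/north components (m/s): commuter relative to river boat = (0.000, -0.940); river boat relative to water = (-2.060, 0.000); water relative to ground = (0.000, 2.650).
Sum = (-2.060, 1.710) m/s.
Speed = |(-2.060, 1.710)| = 2.677 m/s.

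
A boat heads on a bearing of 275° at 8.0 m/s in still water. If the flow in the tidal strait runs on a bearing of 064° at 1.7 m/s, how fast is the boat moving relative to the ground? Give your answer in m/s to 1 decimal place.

Taking east as x and north as y: velocity relative to the water = (-7.970, 0.697) m/s; the water relative to ground = (1.528, 0.745) m/s.
Velocity relative to ground = (-7.970, 0.697) + (1.528, 0.745) = (-6.442, 1.442) m/s.
Speed = |(-6.442, 1.442)| = 6.601 m/s.

6.6 m/s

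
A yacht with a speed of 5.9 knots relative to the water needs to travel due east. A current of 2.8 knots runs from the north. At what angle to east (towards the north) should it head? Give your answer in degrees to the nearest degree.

The current pushes perpendicular to the desired track; the heading must have a component into the current equal to 2.8 knots: 5.9 sin θ = 2.8.
sin θ = 0.4746, so θ = 28.332°.

28°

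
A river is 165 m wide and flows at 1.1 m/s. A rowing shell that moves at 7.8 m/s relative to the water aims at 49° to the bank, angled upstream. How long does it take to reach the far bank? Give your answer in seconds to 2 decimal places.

28.03 s

The component of the rowing shell's velocity perpendicular to the bank is 7.8 × sin 49° = 5.887 m/s.
The flow acts along the bank and has no component across it.
Time = 165 / 5.887 = 28.029 s.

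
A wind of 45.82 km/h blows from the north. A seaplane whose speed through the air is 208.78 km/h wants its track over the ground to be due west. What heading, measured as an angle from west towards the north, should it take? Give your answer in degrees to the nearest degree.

13°

The wind pushes perpendicular to the desired track; the heading must have a component into the wind equal to 45.82 km/h: 208.78 sin θ = 45.82.
sin θ = 0.2195, so θ = 12.678°.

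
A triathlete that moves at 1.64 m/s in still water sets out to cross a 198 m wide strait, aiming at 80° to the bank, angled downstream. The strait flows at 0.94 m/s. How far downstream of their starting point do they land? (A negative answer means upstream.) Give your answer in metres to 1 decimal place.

Perpendicular speed = 1.615 m/s; crossing time = 198 / 1.615 = 122.594 s.
Net downstream speed = 1.225 m/s.
Drift = 1.225 × 122.594 = 150.151 m (downstream).

150.2 m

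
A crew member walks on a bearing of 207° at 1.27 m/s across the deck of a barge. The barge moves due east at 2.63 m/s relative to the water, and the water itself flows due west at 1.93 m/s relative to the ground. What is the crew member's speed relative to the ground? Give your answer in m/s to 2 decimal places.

1.14 m/s

In east/north components (m/s): crew member relative to barge = (-0.577, -1.132); barge relative to water = (2.630, 0.000); water relative to ground = (-1.930, 0.000).
Sum = (0.123, -1.132) m/s.
Speed = |(0.123, -1.132)| = 1.138 m/s.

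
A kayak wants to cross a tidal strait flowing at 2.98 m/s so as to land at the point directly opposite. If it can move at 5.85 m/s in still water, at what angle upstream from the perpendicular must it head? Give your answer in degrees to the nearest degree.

To cancel the current, the upstream component of the kayak's velocity must equal the flow: 5.85 sin θ = 2.98.
sin θ = 2.98 / 5.85 = 0.5094.
θ = arcsin(0.5094) = 30.624°.

31°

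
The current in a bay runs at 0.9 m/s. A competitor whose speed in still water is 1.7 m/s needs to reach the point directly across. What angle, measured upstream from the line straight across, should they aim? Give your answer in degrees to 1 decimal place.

32.0°

To cancel the current, the upstream component of the competitor's velocity must equal the flow: 1.7 sin θ = 0.9.
sin θ = 0.9 / 1.7 = 0.5294.
θ = arcsin(0.5294) = 31.966°.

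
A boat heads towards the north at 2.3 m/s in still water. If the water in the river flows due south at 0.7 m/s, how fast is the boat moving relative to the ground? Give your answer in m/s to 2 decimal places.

Taking east as x and north as y: velocity relative to the water = (0.000, 2.300) m/s; the water relative to ground = (0.000, -0.700) m/s.
Velocity relative to ground = (0.000, 2.300) + (0.000, -0.700) = (0.000, 1.600) m/s.
Speed = |(0.000, 1.600)| = 1.600 m/s.

1.60 m/s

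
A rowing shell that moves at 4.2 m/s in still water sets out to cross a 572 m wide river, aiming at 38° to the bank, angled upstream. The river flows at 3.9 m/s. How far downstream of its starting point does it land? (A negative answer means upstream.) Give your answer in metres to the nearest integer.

131 m

Perpendicular speed = 2.586 m/s; crossing time = 572 / 2.586 = 221.210 s.
Net downstream speed = 0.590 m/s.
Drift = 0.590 × 221.210 = 130.592 m (downstream).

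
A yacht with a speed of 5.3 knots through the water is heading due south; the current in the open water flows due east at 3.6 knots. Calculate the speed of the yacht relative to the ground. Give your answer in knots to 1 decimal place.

6.4 knots

Taking east as x and north as y: velocity relative to the water = (0.000, -5.300) knots; the water relative to ground = (3.600, 0.000) knots.
Velocity relative to ground = (0.000, -5.300) + (3.600, 0.000) = (3.600, -5.300) knots.
Speed = |(3.600, -5.300)| = 6.407 knots.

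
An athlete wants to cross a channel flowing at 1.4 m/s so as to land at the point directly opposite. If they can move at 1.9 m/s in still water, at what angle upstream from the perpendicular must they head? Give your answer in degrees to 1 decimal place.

To cancel the current, the upstream component of the athlete's velocity must equal the flow: 1.9 sin θ = 1.4.
sin θ = 1.4 / 1.9 = 0.7368.
θ = arcsin(0.7368) = 47.463°.

47.5°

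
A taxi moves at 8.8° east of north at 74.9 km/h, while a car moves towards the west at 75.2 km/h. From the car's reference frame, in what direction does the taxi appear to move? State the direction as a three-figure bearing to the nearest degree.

Taking east as x and north as y: taxi velocity = (11.459, 74.018) km/h; car velocity = (-75.200, 0.000) km/h.
Velocity of taxi relative to car = (11.459, 74.018) − (-75.200, 0.000) = (86.659, 74.018) km/h.
Bearing = atan2(86.66, 74.02) = 49.50° clockwise from north.

049°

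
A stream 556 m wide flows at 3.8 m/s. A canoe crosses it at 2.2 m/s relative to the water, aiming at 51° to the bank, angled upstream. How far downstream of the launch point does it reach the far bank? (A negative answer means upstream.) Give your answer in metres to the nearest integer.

786 m

Perpendicular speed = 1.710 m/s; crossing time = 556 / 1.710 = 325.199 s.
Net downstream speed = 2.415 m/s.
Drift = 2.415 × 325.199 = 785.517 m (downstream).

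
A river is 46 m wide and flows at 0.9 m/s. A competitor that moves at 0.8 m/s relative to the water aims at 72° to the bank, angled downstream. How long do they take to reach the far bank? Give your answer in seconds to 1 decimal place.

60.5 s

The component of the competitor's velocity perpendicular to the bank is 0.8 × sin 72° = 0.761 m/s.
The current is parallel to the bank, so it does not affect the crossing time.
Time = 46 / 0.761 = 60.459 s.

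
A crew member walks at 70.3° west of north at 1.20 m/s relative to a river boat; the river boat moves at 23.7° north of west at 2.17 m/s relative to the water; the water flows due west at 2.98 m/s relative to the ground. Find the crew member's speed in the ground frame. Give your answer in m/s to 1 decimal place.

In east/north components (m/s): crew member relative to river boat = (-1.130, 0.405); river boat relative to water = (-1.987, 0.872); water relative to ground = (-2.980, 0.000).
Sum = (-6.097, 1.277) m/s.
Speed = |(-6.097, 1.277)| = 6.229 m/s.

6.2 m/s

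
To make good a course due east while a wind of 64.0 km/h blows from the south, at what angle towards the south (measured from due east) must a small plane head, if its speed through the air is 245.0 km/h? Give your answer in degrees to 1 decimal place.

15.1°

The wind pushes perpendicular to the desired track; the heading must have a component into the wind equal to 64.0 km/h: 245.0 sin θ = 64.0.
sin θ = 0.2612, so θ = 15.143°.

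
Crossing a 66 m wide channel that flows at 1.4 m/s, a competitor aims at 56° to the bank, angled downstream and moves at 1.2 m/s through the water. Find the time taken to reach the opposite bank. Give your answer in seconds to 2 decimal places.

The component of the competitor's velocity perpendicular to the bank is 1.2 × sin 56° = 0.995 m/s.
Only the cross-stream component determines the crossing time; the current contributes nothing perpendicular to the bank.
Time = 66 / 0.995 = 66.342 s.

66.34 s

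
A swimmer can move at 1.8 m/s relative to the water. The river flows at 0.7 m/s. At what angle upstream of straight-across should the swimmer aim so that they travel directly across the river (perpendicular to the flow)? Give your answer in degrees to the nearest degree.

23°

To cancel the current, the upstream component of the swimmer's velocity must equal the flow: 1.8 sin θ = 0.7.
sin θ = 0.7 / 1.8 = 0.3889.
θ = arcsin(0.3889) = 22.885°.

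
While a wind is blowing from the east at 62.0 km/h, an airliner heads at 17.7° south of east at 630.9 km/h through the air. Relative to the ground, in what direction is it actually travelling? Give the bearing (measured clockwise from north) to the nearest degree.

110°

Taking east as x and north as y: velocity relative to the air = (601.034, -191.814) km/h; the air relative to ground = (-62.000, 0.000) km/h.
Velocity relative to ground = (601.034, -191.814) + (-62.000, 0.000) = (539.034, -191.814) km/h.
Bearing = atan2(539.03, -191.81) = 109.59° clockwise from north.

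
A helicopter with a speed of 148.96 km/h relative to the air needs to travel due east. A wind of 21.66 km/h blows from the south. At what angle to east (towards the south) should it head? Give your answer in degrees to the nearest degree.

8°

The wind pushes perpendicular to the desired track; the heading must have a component into the wind equal to 21.66 km/h: 148.96 sin θ = 21.66.
sin θ = 0.1454, so θ = 8.361°.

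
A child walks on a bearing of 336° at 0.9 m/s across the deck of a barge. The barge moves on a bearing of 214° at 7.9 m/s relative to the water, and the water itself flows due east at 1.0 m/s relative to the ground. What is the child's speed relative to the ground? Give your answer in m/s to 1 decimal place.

In east/north components (m/s): child relative to barge = (-0.366, 0.822); barge relative to water = (-4.418, -6.549); water relative to ground = (1.000, 0.000).
Sum = (-3.784, -5.727) m/s.
Speed = |(-3.784, -5.727)| = 6.864 m/s.

6.9 m/s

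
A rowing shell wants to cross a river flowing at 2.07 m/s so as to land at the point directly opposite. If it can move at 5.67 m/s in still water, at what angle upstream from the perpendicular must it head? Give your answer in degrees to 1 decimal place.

To cancel the current, the upstream component of the rowing shell's velocity must equal the flow: 5.67 sin θ = 2.07.
sin θ = 2.07 / 5.67 = 0.3651.
θ = arcsin(0.3651) = 21.412°.

21.4°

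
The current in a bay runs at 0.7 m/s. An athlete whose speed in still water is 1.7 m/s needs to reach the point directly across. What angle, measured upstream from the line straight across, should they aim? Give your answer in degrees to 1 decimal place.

To cancel the current, the upstream component of the athlete's velocity must equal the flow: 1.7 sin θ = 0.7.
sin θ = 0.7 / 1.7 = 0.4118.
θ = arcsin(0.4118) = 24.316°.

24.3°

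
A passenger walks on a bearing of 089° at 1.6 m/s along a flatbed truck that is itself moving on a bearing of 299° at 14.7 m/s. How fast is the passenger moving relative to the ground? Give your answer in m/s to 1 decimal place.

13.3 m/s

Taking east as x and north as y: flatbed truck velocity = (-12.857, 7.127) m/s; passenger velocity relative to flatbed truck = (1.600, 0.028) m/s.
Velocity relative to ground = (-12.857, 7.127) + (1.600, 0.028) = (-11.257, 7.155) m/s.
Speed = |(-11.257, 7.155)| = 13.338 m/s.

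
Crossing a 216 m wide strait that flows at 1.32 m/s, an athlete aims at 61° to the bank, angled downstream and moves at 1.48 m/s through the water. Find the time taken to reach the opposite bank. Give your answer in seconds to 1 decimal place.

The component of the athlete's velocity perpendicular to the bank is 1.48 × sin 61° = 1.294 m/s.
Only the cross-stream component determines the crossing time; the current contributes nothing perpendicular to the bank.
Time = 216 / 1.294 = 166.868 s.

166.9 s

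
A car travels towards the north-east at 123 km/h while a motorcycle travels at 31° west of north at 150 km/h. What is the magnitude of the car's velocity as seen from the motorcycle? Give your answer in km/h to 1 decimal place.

Taking east as x and north as y: car velocity = (86.974, 86.974) km/h; motorcycle velocity = (-77.256, 128.575) km/h.
Velocity of car relative to motorcycle = (86.974, 86.974) − (-77.256, 128.575) = (164.230, -41.601) km/h.
Magnitude = |(164.230, -41.601)| = 169.417 km/h.

169.4 km/h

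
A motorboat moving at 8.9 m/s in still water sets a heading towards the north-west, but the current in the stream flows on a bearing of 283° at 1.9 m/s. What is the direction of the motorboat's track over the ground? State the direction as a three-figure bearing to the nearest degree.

310°

Taking east as x and north as y: velocity relative to the water = (-6.293, 6.293) m/s; the water relative to ground = (-1.851, 0.427) m/s.
Velocity relative to ground = (-6.293, 6.293) + (-1.851, 0.427) = (-8.145, 6.721) m/s.
Bearing = atan2(-8.14, 6.72) = 309.53° clockwise from north.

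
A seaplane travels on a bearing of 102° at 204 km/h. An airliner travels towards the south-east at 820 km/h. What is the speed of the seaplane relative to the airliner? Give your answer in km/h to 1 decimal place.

658.4 km/h

Taking east as x and north as y: seaplane velocity = (199.542, -42.414) km/h; airliner velocity = (579.828, -579.828) km/h.
Velocity of seaplane relative to airliner = (199.542, -42.414) − (579.828, -579.828) = (-380.285, 537.414) km/h.
Magnitude = |(-380.285, 537.414)| = 658.354 km/h.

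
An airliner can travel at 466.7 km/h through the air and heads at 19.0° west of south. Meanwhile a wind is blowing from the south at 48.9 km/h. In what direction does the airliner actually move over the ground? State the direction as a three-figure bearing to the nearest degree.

Taking east as x and north as y: velocity relative to the air = (-151.943, -441.274) km/h; the air relative to ground = (0.000, 48.900) km/h.
Velocity relative to ground = (-151.943, -441.274) + (0.000, 48.900) = (-151.943, -392.374) km/h.
Bearing = atan2(-151.94, -392.37) = 201.17° clockwise from north.

201°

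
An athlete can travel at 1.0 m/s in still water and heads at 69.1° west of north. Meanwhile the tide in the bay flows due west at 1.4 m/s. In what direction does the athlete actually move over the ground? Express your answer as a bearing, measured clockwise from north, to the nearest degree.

279°

Taking east as x and north as y: velocity relative to the water = (-0.934, 0.357) m/s; the water relative to ground = (-1.400, 0.000) m/s.
Velocity relative to ground = (-0.934, 0.357) + (-1.400, 0.000) = (-2.334, 0.357) m/s.
Bearing = atan2(-2.33, 0.36) = 278.69° clockwise from north.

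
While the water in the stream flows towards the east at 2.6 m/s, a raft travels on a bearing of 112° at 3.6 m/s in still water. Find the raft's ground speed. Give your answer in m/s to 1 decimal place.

Taking east as x and north as y: velocity relative to the water = (3.338, -1.349) m/s; the water relative to ground = (2.600, 0.000) m/s.
Velocity relative to ground = (3.338, -1.349) + (2.600, 0.000) = (5.938, -1.349) m/s.
Speed = |(5.938, -1.349)| = 6.089 m/s.

6.1 m/s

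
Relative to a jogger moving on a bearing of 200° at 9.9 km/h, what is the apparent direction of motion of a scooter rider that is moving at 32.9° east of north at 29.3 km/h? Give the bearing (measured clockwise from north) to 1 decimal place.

029.7°

Taking east as x and north as y: scooter rider velocity = (15.915, 24.601) km/h; jogger velocity = (-3.386, -9.303) km/h.
Velocity of scooter rider relative to jogger = (15.915, 24.601) − (-3.386, -9.303) = (19.301, 33.904) km/h.
Bearing = atan2(19.30, 33.90) = 29.65° clockwise from north.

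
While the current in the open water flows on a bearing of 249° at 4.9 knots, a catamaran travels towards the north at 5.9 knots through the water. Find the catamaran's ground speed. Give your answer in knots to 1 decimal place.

6.2 knots

Taking east as x and north as y: velocity relative to the water = (0.000, 5.900) knots; the water relative to ground = (-4.575, -1.756) knots.
Velocity relative to ground = (0.000, 5.900) + (-4.575, -1.756) = (-4.575, 4.144) knots.
Speed = |(-4.575, 4.144)| = 6.172 knots.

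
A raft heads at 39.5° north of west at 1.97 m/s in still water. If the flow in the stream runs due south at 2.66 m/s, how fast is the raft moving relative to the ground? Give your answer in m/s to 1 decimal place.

Taking east as x and north as y: velocity relative to the water = (-1.520, 1.253) m/s; the water relative to ground = (0.000, -2.660) m/s.
Velocity relative to ground = (-1.520, 1.253) + (0.000, -2.660) = (-1.520, -1.407) m/s.
Speed = |(-1.520, -1.407)| = 2.071 m/s.

2.1 m/s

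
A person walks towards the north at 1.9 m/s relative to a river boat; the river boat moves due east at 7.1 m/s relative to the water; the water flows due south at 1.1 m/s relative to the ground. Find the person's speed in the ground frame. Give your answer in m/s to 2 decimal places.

7.14 m/s

In east/north components (m/s): person relative to river boat = (0.000, 1.900); river boat relative to water = (7.100, 0.000); water relative to ground = (0.000, -1.100).
Sum = (7.100, 0.800) m/s.
Speed = |(7.100, 0.800)| = 7.145 m/s.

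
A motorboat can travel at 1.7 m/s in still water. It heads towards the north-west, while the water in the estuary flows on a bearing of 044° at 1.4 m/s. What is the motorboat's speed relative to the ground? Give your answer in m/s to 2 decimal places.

Taking east as x and north as y: velocity relative to the water = (-1.202, 1.202) m/s; the water relative to ground = (0.973, 1.007) m/s.
Velocity relative to ground = (-1.202, 1.202) + (0.973, 1.007) = (-0.230, 2.209) m/s.
Speed = |(-0.230, 2.209)| = 2.221 m/s.

2.22 m/s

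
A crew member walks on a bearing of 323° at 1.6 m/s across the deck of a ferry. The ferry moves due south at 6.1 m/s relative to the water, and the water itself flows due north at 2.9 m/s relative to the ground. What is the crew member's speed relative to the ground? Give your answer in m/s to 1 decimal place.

In east/north components (m/s): crew member relative to ferry = (-0.963, 1.278); ferry relative to water = (0.000, -6.100); water relative to ground = (0.000, 2.900).
Sum = (-0.963, -1.922) m/s.
Speed = |(-0.963, -1.922)| = 2.150 m/s.

2.1 m/s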